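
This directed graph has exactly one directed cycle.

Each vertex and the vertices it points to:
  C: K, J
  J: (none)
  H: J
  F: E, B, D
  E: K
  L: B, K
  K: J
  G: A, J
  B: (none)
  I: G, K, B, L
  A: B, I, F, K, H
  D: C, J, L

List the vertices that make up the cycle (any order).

A, G, I

DFS with gray/black marking from A:
A gray
  B gray
  B black
  I gray
    G gray
      G→A: A is gray → back edge
Back edge closes the cycle A → I → G → A; its vertices are {A, G, I}.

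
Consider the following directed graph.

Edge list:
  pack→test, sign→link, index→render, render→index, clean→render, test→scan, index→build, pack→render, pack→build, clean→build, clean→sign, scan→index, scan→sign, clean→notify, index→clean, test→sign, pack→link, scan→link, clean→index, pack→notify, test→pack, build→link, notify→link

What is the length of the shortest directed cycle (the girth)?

2

For each vertex v, BFS finds the shortest path from v back to v.
The shortest such closed walk is test → pack → test, length 2.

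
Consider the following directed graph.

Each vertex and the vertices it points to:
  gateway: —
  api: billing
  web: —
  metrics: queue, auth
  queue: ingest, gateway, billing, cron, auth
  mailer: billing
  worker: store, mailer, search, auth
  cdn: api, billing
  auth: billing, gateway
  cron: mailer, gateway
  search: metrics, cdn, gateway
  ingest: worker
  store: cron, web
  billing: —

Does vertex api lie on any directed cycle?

No

api lies on a cycle iff there is a path from api back to itself.
Exploring from api, it never reaches itself; equivalently, its strongly connected component is a singleton.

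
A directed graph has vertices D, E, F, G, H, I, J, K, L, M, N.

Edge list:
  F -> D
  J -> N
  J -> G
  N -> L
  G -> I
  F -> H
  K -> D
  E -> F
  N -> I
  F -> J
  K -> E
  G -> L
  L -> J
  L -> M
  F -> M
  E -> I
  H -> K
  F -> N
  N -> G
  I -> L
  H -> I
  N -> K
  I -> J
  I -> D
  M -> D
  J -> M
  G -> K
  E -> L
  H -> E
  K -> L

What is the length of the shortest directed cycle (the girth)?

For each vertex v, BFS finds the shortest path from v back to v.
The shortest such closed walk is F → H → E → F, length 3.

3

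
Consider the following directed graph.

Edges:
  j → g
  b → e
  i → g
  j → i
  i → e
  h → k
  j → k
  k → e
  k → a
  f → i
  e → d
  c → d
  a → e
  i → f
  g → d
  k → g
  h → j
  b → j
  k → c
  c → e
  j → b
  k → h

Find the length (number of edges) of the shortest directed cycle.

2

For each vertex v, BFS finds the shortest path from v back to v.
The shortest such closed walk is h → k → h, length 2.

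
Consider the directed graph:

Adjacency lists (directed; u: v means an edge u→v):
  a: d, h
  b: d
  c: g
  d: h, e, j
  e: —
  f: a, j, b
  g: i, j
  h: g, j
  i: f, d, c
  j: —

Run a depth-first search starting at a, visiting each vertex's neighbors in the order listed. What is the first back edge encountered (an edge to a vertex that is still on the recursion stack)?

DFS from a (visiting each vertex's neighbors in the order listed); mark gray on enter, black on exit:
a gray
  d gray
    h gray
      g gray
        i gray
          f gray
            f→a: a is gray → back edge
First back edge: f → a.

f->a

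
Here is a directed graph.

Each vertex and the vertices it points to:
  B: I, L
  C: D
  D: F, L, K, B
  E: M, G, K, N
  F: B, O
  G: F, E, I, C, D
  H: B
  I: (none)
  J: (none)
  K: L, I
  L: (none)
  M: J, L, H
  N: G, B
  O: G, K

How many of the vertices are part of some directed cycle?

7

A vertex is on a directed cycle iff it belongs to a strongly connected component of size ≥ 2 (or has a self-loop).
The vertices on cycles are {C, D, E, F, G, N, O} — 7 in total.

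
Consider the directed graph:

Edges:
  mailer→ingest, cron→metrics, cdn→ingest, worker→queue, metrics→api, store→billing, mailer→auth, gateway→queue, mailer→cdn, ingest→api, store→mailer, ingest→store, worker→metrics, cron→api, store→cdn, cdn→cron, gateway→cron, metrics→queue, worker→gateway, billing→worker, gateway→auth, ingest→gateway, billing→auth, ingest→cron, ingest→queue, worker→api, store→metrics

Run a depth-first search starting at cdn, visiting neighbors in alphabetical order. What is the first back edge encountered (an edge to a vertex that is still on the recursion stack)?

store->cdn

DFS from cdn (visiting neighbors in alphabetical order); mark gray on enter, black on exit:
cdn gray
  cron gray
    api gray
    api black
    metrics gray
      metrics→api: api black — skip
      queue gray
      queue black
    metrics black
  cron black
  ingest gray
    ingest→api: api black — skip
    ingest→cron: cron black — skip
    gateway gray
      auth gray
      auth black
      gateway→cron: cron black — skip
      gateway→queue: queue black — skip
    gateway black
    ingest→queue: queue black — skip
    store gray
      billing gray
        billing→auth: auth black — skip
        worker gray
          worker→api: api black — skip
          worker→gateway: gateway black — skip
          worker→metrics: metrics black — skip
          worker→queue: queue black — skip
        worker black
      billing black
      store→cdn: cdn is gray → back edge
First back edge: store → cdn.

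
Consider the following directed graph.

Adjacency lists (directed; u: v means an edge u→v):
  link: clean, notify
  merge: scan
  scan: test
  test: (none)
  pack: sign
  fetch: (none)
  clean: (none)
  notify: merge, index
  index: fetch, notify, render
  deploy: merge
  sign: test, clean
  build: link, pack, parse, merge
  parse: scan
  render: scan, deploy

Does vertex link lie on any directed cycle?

link lies on a cycle iff there is a path from link back to itself.
Exploring from link, it never reaches itself; equivalently, its strongly connected component is a singleton.

No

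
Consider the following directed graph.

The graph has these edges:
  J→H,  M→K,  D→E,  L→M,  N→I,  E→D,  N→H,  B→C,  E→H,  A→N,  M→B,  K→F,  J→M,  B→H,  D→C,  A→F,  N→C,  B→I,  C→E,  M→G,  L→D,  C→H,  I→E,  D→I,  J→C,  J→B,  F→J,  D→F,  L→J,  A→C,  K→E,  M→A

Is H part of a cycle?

No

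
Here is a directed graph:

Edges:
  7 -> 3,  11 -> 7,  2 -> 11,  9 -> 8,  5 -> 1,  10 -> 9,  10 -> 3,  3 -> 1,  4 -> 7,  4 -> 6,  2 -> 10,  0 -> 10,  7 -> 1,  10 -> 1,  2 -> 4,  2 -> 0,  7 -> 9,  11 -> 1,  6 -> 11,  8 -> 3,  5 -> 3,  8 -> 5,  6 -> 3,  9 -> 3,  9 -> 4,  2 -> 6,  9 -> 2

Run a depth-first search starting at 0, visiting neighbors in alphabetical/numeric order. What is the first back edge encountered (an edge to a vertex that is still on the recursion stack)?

2->0

DFS from 0 (visiting neighbors in alphabetical/numeric order); mark gray on enter, black on exit:
0 gray
  10 gray
    1 gray
    1 black
    3 gray
      3→1: 1 black — skip
    3 black
    9 gray
      2 gray
        2→0: 0 is gray → back edge
First back edge: 2 → 0.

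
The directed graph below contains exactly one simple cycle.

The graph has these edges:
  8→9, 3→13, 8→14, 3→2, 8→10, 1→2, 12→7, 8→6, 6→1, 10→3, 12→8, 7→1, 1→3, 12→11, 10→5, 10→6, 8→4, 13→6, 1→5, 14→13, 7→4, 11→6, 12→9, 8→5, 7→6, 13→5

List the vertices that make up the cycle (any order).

DFS with gray/black marking from 6:
6 gray
  1 gray
    3 gray
      2 gray
      2 black
      13 gray
        13→6: 6 is gray → back edge
Back edge closes the cycle 6 → 1 → 3 → 13 → 6; its vertices are {1, 3, 6, 13}.

1, 3, 6, 13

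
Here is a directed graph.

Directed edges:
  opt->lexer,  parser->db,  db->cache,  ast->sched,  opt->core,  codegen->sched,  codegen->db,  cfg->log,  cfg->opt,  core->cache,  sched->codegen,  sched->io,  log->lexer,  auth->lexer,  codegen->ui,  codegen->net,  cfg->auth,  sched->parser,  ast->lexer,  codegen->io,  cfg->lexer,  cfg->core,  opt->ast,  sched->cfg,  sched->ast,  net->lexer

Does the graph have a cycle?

DFS with white/gray/black marking, starting from auth:
auth gray
  lexer gray
  lexer black
auth black
ui gray
ui black
log gray
  log→lexer: lexer black — skip
log black
sched gray
  codegen gray
    net gray
      net→lexer: lexer black — skip
    net black
    db gray
      cache gray
      cache black
    db black
    codegen→ui: ui black — skip
    io gray
    io black
    codegen→sched: sched is gray → back edge
Back edge found, so a cycle exists: sched → codegen → sched.

Yes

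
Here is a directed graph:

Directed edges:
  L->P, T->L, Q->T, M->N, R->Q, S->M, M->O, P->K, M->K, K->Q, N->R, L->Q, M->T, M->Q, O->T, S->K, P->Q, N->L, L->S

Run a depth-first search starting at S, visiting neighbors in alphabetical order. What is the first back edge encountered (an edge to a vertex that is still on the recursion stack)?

P->K

DFS from S (visiting neighbors in alphabetical order); mark gray on enter, black on exit:
S gray
  K gray
    Q gray
      T gray
        L gray
          P gray
            P→K: K is gray → back edge
First back edge: P → K.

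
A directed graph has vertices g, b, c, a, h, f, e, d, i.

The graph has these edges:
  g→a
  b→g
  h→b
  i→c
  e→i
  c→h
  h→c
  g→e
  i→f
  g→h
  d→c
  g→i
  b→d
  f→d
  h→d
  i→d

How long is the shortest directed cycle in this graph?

2

For each vertex v, BFS finds the shortest path from v back to v.
The shortest such closed walk is h → c → h, length 2.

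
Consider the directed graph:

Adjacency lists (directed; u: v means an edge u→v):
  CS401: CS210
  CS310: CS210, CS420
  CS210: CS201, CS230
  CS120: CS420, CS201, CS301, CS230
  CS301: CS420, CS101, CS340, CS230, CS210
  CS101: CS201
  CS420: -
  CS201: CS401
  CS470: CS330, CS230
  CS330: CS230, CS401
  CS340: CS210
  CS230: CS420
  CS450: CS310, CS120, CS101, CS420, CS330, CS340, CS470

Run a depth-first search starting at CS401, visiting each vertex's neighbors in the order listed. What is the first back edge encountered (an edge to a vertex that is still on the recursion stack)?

DFS from CS401 (visiting each vertex's neighbors in the order listed); mark gray on enter, black on exit:
CS401 gray
  CS210 gray
    CS201 gray
      CS201→CS401: CS401 is gray → back edge
First back edge: CS201 → CS401.

CS201→CS401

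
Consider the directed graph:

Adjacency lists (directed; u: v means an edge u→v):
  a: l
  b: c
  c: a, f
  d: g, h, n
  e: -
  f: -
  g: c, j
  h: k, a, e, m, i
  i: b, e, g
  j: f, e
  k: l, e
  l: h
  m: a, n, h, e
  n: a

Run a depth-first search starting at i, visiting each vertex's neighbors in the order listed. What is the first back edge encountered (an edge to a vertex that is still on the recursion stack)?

k→l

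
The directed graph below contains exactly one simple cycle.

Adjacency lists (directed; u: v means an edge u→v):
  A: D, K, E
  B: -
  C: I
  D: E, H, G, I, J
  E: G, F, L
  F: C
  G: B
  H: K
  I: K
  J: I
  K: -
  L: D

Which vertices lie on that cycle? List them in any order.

DFS with gray/black marking from D:
D gray
  E gray
    G gray
      B gray
      B black
    G black
    F gray
      C gray
        I gray
          K gray
          K black
        I black
      C black
    F black
    L gray
      L→D: D is gray → back edge
Back edge closes the cycle D → E → L → D; its vertices are {D, E, L}.

D, E, L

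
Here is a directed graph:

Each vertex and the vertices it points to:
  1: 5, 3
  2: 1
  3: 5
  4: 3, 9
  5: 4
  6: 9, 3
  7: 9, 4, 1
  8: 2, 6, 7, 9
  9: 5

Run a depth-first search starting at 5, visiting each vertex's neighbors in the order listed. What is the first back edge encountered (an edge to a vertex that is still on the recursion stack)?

DFS from 5 (visiting each vertex's neighbors in the order listed); mark gray on enter, black on exit:
5 gray
  4 gray
    3 gray
      3→5: 5 is gray → back edge
First back edge: 3 → 5.

3->5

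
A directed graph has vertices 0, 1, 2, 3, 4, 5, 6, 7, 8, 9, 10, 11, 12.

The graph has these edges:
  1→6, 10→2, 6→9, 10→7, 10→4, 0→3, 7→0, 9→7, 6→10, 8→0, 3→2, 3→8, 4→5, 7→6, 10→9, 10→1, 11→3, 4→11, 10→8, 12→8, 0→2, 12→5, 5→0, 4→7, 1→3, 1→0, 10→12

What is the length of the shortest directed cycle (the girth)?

3

For each vertex v, BFS finds the shortest path from v back to v.
The shortest such closed walk is 10 → 1 → 6 → 10, length 3.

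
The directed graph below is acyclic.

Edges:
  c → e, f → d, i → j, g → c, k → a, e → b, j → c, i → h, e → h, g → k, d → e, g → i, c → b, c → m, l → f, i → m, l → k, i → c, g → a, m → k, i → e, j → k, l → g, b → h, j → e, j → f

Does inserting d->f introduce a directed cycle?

Adding d→f creates a cycle iff f can already reach d.
Path from f: f → d.
So f → … → d → f is a cycle.

Yes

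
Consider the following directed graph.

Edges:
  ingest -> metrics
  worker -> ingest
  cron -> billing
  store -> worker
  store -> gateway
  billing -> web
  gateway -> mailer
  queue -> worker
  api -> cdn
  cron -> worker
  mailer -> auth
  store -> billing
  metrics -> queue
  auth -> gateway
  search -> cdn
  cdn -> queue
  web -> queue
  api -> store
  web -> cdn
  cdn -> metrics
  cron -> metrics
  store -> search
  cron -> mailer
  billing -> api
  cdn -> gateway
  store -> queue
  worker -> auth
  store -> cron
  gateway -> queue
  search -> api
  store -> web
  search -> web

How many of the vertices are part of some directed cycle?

12

A vertex is on a directed cycle iff it belongs to a strongly connected component of size ≥ 2 (or has a self-loop).
The vertices on cycles are {api, auth, cron, queue, store, ingest, mailer, search, worker, billing, gateway, metrics} — 12 in total.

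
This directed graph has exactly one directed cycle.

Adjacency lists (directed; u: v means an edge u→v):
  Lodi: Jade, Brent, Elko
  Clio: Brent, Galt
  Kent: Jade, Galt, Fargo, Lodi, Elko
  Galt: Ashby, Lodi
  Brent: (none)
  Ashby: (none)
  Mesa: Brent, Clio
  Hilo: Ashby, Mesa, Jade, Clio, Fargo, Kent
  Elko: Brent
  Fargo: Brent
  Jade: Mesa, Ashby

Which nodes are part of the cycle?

DFS with gray/black marking from Galt:
Galt gray
  Ashby gray
  Ashby black
  Lodi gray
    Jade gray
      Mesa gray
        Brent gray
        Brent black
        Clio gray
          Clio→Brent: Brent black — skip
          Clio→Galt: Galt is gray → back edge
Back edge closes the cycle Galt → Lodi → Jade → Mesa → Clio → Galt; its vertices are {Clio, Galt, Jade, Lodi, Mesa}.

Clio, Galt, Jade, Lodi, Mesa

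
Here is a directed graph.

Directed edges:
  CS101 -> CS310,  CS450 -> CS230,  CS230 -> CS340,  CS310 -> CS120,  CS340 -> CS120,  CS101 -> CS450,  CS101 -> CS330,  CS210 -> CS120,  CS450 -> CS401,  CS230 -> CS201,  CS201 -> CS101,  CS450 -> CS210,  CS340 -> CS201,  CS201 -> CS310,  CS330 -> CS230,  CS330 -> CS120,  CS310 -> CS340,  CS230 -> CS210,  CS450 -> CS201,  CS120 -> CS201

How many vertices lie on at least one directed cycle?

9

A vertex is on a directed cycle iff it belongs to a strongly connected component of size ≥ 2 (or has a self-loop).
The vertices on cycles are {CS101, CS120, CS201, CS210, CS230, CS310, CS330, CS340, CS450} — 9 in total.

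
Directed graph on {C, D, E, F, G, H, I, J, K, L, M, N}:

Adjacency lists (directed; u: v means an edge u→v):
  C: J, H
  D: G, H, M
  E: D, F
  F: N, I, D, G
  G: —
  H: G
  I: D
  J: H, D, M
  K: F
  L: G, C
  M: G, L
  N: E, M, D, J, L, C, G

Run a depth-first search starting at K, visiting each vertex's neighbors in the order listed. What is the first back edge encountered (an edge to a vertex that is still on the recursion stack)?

J->D

DFS from K (visiting each vertex's neighbors in the order listed); mark gray on enter, black on exit:
K gray
  F gray
    N gray
      E gray
        D gray
          G gray
          G black
          H gray
            H→G: G black — skip
          H black
          M gray
            M→G: G black — skip
            L gray
              L→G: G black — skip
              C gray
                J gray
                  J→H: H black — skip
                  J→D: D is gray → back edge
First back edge: J → D.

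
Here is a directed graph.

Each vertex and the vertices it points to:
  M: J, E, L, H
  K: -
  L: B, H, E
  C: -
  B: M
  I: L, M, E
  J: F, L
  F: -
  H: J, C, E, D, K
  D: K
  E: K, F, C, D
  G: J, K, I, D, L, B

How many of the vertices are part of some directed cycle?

A vertex is on a directed cycle iff it belongs to a strongly connected component of size ≥ 2 (or has a self-loop).
The vertices on cycles are {B, H, J, L, M} — 5 in total.

5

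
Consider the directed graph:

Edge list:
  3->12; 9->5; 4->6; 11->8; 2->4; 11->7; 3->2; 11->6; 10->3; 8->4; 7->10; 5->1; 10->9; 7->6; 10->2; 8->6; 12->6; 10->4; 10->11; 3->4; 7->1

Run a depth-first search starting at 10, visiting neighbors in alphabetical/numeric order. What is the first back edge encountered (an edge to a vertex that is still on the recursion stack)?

7->10

DFS from 10 (visiting neighbors in alphabetical/numeric order); mark gray on enter, black on exit:
10 gray
  2 gray
    4 gray
      6 gray
      6 black
    4 black
  2 black
  3 gray
    3→2: 2 black — skip
    3→4: 4 black — skip
    12 gray
      12→6: 6 black — skip
    12 black
  3 black
  10→4: 4 black — skip
  9 gray
    5 gray
      1 gray
      1 black
    5 black
  9 black
  11 gray
    11→6: 6 black — skip
    7 gray
      7→1: 1 black — skip
      7→6: 6 black — skip
      7→10: 10 is gray → back edge
First back edge: 7 → 10.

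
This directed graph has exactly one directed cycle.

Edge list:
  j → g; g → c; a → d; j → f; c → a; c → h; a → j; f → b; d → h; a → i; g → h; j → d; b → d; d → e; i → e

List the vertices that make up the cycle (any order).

DFS with gray/black marking from a:
a gray
  j gray
    g gray
      h gray
      h black
      c gray
        c→a: a is gray → back edge
Back edge closes the cycle a → j → g → c → a; its vertices are {a, c, g, j}.

a, c, g, j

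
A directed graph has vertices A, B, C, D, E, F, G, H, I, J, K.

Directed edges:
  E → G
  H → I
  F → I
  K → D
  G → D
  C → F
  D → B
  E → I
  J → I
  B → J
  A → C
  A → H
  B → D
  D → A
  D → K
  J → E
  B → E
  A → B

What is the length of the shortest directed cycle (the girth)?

For each vertex v, BFS finds the shortest path from v back to v.
The shortest such closed walk is D → B → D, length 2.

2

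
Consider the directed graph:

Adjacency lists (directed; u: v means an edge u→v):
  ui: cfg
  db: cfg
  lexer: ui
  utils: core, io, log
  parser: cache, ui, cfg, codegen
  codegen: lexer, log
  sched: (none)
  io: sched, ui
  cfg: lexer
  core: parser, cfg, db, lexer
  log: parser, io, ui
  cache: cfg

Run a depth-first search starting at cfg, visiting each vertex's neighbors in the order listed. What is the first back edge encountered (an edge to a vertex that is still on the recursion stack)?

DFS from cfg (visiting each vertex's neighbors in the order listed); mark gray on enter, black on exit:
cfg gray
  lexer gray
    ui gray
      ui→cfg: cfg is gray → back edge
First back edge: ui → cfg.

ui->cfg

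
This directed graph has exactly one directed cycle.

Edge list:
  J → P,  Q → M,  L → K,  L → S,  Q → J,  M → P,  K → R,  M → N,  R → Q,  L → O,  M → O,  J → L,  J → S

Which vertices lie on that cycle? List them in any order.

J, K, L, Q, R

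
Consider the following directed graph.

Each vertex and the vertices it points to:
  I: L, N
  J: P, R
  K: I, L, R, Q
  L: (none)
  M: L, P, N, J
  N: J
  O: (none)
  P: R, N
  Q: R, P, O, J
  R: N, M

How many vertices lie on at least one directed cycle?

A vertex is on a directed cycle iff it belongs to a strongly connected component of size ≥ 2 (or has a self-loop).
The vertices on cycles are {J, M, N, P, R} — 5 in total.

5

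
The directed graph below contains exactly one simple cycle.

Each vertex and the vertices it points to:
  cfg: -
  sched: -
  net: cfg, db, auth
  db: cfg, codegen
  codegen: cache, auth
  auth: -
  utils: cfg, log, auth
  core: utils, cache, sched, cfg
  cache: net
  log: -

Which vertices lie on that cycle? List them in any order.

db, net, cache, codegen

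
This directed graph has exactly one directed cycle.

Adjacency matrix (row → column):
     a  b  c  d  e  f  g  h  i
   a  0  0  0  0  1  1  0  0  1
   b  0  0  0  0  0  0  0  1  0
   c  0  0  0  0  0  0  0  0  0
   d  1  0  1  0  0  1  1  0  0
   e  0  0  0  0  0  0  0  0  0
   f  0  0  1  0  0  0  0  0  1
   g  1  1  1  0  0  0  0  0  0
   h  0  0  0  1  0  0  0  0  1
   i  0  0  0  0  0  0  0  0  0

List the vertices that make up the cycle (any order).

DFS with gray/black marking from h:
h gray
  d gray
    c gray
    c black
    f gray
      i gray
      i black
      f→c: c black — skip
    f black
    a gray
      a→f: f black — skip
      e gray
      e black
      a→i: i black — skip
    a black
    g gray
      b gray
        b→h: h is gray → back edge
Back edge closes the cycle h → d → g → b → h; its vertices are {b, d, g, h}.

b, d, g, h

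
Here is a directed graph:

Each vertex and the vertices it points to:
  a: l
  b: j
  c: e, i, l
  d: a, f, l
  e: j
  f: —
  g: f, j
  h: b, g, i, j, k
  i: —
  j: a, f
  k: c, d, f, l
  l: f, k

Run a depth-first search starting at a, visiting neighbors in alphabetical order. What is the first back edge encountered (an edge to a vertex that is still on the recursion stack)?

j→a

DFS from a (visiting neighbors in alphabetical order); mark gray on enter, black on exit:
a gray
  l gray
    f gray
    f black
    k gray
      c gray
        e gray
          j gray
            j→a: a is gray → back edge
First back edge: j → a.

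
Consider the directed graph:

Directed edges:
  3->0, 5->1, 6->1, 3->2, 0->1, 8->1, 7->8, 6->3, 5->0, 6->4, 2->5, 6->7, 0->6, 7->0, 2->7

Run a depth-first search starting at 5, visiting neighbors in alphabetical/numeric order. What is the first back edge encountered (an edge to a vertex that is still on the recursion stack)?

DFS from 5 (visiting neighbors in alphabetical/numeric order); mark gray on enter, black on exit:
5 gray
  0 gray
    1 gray
    1 black
    6 gray
      6→1: 1 black — skip
      3 gray
        3→0: 0 is gray → back edge
First back edge: 3 → 0.

3→0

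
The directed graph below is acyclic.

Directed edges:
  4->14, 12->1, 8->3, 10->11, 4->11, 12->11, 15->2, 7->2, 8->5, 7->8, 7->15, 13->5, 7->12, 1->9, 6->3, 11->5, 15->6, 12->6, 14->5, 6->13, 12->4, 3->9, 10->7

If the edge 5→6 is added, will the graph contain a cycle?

Adding 5→6 creates a cycle iff 6 can already reach 5.
Path from 6: 6 → 13 → 5.
So 6 → … → 5 → 6 is a cycle.

Yes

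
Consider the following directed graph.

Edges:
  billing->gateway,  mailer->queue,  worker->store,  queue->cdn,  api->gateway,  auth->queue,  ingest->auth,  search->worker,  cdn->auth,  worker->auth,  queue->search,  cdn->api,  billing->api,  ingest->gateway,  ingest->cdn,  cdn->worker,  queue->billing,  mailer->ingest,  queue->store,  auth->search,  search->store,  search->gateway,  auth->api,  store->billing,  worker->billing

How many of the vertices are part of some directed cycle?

A vertex is on a directed cycle iff it belongs to a strongly connected component of size ≥ 2 (or has a self-loop).
The vertices on cycles are {cdn, auth, queue, search, worker} — 5 in total.

5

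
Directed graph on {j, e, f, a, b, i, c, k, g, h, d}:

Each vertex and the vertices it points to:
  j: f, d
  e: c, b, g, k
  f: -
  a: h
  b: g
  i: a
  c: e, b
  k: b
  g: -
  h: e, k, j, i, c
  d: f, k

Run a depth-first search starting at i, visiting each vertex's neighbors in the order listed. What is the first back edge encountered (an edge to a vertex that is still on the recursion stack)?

DFS from i (visiting each vertex's neighbors in the order listed); mark gray on enter, black on exit:
i gray
  a gray
    h gray
      e gray
        c gray
          c→e: e is gray → back edge
First back edge: c → e.

c→e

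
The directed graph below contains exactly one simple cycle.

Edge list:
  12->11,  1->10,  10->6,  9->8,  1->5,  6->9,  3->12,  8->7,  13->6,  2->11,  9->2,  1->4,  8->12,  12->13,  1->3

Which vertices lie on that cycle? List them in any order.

DFS with gray/black marking from 6:
6 gray
  9 gray
    8 gray
      7 gray
      7 black
      12 gray
        11 gray
        11 black
        13 gray
          13→6: 6 is gray → back edge
Back edge closes the cycle 6 → 9 → 8 → 12 → 13 → 6; its vertices are {6, 8, 9, 12, 13}.

6, 8, 9, 12, 13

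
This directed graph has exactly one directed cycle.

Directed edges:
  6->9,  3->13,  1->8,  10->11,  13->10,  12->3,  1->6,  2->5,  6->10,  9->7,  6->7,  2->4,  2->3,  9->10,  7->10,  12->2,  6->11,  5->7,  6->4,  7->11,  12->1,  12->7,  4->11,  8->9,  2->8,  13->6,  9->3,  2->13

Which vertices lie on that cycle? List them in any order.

3, 6, 9, 13

DFS with gray/black marking from 3:
3 gray
  13 gray
    6 gray
      10 gray
        11 gray
        11 black
      10 black
      6→11: 11 black — skip
      4 gray
        4→11: 11 black — skip
      4 black
      7 gray
        7→10: 10 black — skip
        7→11: 11 black — skip
      7 black
      9 gray
        9→10: 10 black — skip
        9→3: 3 is gray → back edge
Back edge closes the cycle 3 → 13 → 6 → 9 → 3; its vertices are {3, 6, 9, 13}.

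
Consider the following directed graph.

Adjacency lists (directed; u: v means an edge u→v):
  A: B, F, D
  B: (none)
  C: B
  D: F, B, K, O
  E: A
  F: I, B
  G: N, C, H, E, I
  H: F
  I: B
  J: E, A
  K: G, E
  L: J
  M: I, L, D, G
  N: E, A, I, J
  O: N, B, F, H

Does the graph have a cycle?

Yes

DFS with white/gray/black marking, starting from I:
I gray
  B gray
  B black
I black
A gray
  A→B: B black — skip
  F gray
    F→I: I black — skip
    F→B: B black — skip
  F black
  D gray
    D→F: F black — skip
    D→B: B black — skip
    K gray
      G gray
        N gray
          E gray
            E→A: A is gray → back edge
Back edge found, so a cycle exists: A → D → K → G → N → E → A.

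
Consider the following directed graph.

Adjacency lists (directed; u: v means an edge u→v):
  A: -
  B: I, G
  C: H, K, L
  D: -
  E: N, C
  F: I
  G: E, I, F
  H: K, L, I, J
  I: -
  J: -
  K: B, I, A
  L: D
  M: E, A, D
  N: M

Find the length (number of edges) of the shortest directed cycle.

3

For each vertex v, BFS finds the shortest path from v back to v.
The shortest such closed walk is E → N → M → E, length 3.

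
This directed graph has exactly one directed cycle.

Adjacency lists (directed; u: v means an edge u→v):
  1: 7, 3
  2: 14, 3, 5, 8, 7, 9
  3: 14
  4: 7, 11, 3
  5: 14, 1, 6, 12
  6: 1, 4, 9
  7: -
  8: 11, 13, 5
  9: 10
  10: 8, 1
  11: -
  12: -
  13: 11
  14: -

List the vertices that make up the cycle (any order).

5, 6, 8, 9, 10

DFS with gray/black marking from 8:
8 gray
  11 gray
  11 black
  13 gray
    13→11: 11 black — skip
  13 black
  5 gray
    14 gray
    14 black
    1 gray
      7 gray
      7 black
      3 gray
        3→14: 14 black — skip
      3 black
    1 black
    6 gray
      6→1: 1 black — skip
      4 gray
        4→7: 7 black — skip
        4→11: 11 black — skip
        4→3: 3 black — skip
      4 black
      9 gray
        10 gray
          10→8: 8 is gray → back edge
Back edge closes the cycle 8 → 5 → 6 → 9 → 10 → 8; its vertices are {5, 6, 8, 9, 10}.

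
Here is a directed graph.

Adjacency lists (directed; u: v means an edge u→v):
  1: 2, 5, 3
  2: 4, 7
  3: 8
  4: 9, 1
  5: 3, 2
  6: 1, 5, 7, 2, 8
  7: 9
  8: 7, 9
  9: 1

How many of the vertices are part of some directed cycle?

8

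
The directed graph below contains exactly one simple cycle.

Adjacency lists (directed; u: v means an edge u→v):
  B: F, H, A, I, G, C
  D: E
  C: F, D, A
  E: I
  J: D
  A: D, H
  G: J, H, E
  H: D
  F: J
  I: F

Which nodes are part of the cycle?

D, E, F, I, J

DFS with gray/black marking from E:
E gray
  I gray
    F gray
      J gray
        D gray
          D→E: E is gray → back edge
Back edge closes the cycle E → I → F → J → D → E; its vertices are {D, E, F, I, J}.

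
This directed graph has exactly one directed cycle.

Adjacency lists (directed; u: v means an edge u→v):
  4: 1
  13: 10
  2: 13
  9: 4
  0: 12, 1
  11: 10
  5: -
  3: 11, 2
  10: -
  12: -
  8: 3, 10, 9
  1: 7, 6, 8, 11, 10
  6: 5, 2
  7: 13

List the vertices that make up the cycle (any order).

DFS with gray/black marking from 1:
1 gray
  7 gray
    13 gray
      10 gray
      10 black
    13 black
  7 black
  6 gray
    5 gray
    5 black
    2 gray
      2→13: 13 black — skip
    2 black
  6 black
  8 gray
    3 gray
      11 gray
        11→10: 10 black — skip
      11 black
      3→2: 2 black — skip
    3 black
    8→10: 10 black — skip
    9 gray
      4 gray
        4→1: 1 is gray → back edge
Back edge closes the cycle 1 → 8 → 9 → 4 → 1; its vertices are {1, 4, 8, 9}.

1, 4, 8, 9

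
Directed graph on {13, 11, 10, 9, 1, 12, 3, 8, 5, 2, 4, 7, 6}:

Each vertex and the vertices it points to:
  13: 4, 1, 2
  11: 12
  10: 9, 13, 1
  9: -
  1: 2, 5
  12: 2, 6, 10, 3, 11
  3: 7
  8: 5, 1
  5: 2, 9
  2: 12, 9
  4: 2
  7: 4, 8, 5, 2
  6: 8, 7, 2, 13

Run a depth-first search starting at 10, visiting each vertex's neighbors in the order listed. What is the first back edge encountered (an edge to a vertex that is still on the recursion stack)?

12→2

DFS from 10 (visiting each vertex's neighbors in the order listed); mark gray on enter, black on exit:
10 gray
  9 gray
  9 black
  13 gray
    4 gray
      2 gray
        12 gray
          12→2: 2 is gray → back edge
First back edge: 12 → 2.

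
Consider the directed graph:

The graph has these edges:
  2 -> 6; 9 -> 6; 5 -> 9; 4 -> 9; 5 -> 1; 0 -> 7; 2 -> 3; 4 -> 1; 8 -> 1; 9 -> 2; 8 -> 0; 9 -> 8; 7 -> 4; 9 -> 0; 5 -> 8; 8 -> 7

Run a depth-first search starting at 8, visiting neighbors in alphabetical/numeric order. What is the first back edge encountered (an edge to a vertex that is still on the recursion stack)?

DFS from 8 (visiting neighbors in alphabetical/numeric order); mark gray on enter, black on exit:
8 gray
  0 gray
    7 gray
      4 gray
        1 gray
        1 black
        9 gray
          9→0: 0 is gray → back edge
First back edge: 9 → 0.

9→0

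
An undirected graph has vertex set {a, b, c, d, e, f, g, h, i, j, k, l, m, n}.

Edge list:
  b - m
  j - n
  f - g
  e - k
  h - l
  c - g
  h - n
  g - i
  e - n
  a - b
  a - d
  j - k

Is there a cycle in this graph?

Yes

DFS, tracking each vertex's parent; an edge to a visited non-parent vertex closes a cycle.
Start from a:
visit a (parent –)
  visit d (parent a)
    d–a: parent, skip
  visit b (parent a)
    b–a: parent, skip
    visit m (parent b)
      m–b: parent, skip
visit c (parent –)
  visit g (parent c)
    visit i (parent g)
      i–g: parent, skip
    visit f (parent g)
      f–g: parent, skip
    g–c: parent, skip
visit e (parent –)
  visit k (parent e)
    k–e: parent, skip
    visit j (parent k)
      j–k: parent, skip
      visit n (parent j)
        n–e: e visited and ≠ parent → cycle
Cycle: e – k – j – n – e.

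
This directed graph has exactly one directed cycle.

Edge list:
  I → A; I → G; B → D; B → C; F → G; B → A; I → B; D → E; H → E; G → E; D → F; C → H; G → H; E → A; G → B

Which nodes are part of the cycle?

B, D, F, G

DFS with gray/black marking from G:
G gray
  H gray
    E gray
      A gray
      A black
    E black
  H black
  G→E: E black — skip
  B gray
    B→A: A black — skip
    D gray
      D→E: E black — skip
      F gray
        F→G: G is gray → back edge
Back edge closes the cycle G → B → D → F → G; its vertices are {B, D, F, G}.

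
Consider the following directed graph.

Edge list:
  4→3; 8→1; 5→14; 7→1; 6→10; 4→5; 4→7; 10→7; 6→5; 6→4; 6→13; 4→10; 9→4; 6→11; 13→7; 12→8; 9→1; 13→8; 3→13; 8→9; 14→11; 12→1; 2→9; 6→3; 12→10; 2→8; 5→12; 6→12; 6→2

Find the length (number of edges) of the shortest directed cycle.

For each vertex v, BFS finds the shortest path from v back to v.
The shortest such closed walk is 5 → 12 → 8 → 9 → 4 → 5, length 5.

5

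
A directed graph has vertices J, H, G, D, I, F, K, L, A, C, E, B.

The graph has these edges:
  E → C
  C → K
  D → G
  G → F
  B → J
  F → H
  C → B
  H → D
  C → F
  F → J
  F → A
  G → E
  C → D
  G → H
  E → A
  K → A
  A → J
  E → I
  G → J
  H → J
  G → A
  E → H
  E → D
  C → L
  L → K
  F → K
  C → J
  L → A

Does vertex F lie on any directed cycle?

F is on a cycle iff F can reach itself via ≥1 edge.
F → H → D → G → F — yes.

Yes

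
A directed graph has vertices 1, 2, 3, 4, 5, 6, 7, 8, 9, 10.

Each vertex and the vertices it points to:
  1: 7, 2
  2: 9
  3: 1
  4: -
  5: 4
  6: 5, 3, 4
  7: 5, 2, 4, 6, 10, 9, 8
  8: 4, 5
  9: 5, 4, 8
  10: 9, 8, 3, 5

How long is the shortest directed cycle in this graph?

4

For each vertex v, BFS finds the shortest path from v back to v.
The shortest such closed walk is 3 → 1 → 7 → 10 → 3, length 4.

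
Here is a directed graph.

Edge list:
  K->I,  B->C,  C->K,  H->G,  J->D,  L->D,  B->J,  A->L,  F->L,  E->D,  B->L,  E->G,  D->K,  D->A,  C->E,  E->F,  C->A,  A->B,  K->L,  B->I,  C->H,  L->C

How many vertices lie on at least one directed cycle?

A vertex is on a directed cycle iff it belongs to a strongly connected component of size ≥ 2 (or has a self-loop).
The vertices on cycles are {A, B, C, D, E, F, J, K, L} — 9 in total.

9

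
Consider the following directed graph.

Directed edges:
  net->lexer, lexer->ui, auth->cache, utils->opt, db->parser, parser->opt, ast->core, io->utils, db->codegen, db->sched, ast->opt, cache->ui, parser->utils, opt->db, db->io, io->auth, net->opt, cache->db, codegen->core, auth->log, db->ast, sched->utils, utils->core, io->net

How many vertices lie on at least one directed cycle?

10

A vertex is on a directed cycle iff it belongs to a strongly connected component of size ≥ 2 (or has a self-loop).
The vertices on cycles are {db, io, ast, net, opt, auth, cache, sched, utils, parser} — 10 in total.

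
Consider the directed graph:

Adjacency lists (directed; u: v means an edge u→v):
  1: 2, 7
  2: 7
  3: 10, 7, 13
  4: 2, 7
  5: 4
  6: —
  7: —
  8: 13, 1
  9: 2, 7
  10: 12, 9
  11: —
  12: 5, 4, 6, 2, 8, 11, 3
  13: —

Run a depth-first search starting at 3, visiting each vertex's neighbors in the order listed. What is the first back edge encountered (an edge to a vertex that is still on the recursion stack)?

12->3

DFS from 3 (visiting each vertex's neighbors in the order listed); mark gray on enter, black on exit:
3 gray
  10 gray
    12 gray
      5 gray
        4 gray
          2 gray
            7 gray
            7 black
          2 black
          4→7: 7 black — skip
        4 black
      5 black
      12→4: 4 black — skip
      6 gray
      6 black
      12→2: 2 black — skip
      8 gray
        13 gray
        13 black
        1 gray
          1→2: 2 black — skip
          1→7: 7 black — skip
        1 black
      8 black
      11 gray
      11 black
      12→3: 3 is gray → back edge
First back edge: 12 → 3.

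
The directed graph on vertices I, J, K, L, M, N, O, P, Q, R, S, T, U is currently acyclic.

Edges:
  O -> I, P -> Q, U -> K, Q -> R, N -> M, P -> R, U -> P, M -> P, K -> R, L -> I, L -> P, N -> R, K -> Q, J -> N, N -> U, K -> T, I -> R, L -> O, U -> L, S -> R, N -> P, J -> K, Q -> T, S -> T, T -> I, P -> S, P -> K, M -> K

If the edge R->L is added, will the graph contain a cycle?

Yes

Adding R→L creates a cycle iff L can already reach R.
Path from L: L → I → R.
So L → … → R → L is a cycle.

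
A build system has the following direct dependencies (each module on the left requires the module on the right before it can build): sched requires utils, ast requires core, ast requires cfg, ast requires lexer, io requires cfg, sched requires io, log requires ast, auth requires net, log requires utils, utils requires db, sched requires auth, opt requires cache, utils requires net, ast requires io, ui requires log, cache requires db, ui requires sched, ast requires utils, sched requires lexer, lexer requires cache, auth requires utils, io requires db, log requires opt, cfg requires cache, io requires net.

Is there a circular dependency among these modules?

No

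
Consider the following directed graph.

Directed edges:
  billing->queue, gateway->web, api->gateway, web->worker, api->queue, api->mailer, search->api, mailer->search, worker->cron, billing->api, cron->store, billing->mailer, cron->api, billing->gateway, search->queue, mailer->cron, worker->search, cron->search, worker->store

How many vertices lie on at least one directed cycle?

7

A vertex is on a directed cycle iff it belongs to a strongly connected component of size ≥ 2 (or has a self-loop).
The vertices on cycles are {api, web, cron, mailer, search, worker, gateway} — 7 in total.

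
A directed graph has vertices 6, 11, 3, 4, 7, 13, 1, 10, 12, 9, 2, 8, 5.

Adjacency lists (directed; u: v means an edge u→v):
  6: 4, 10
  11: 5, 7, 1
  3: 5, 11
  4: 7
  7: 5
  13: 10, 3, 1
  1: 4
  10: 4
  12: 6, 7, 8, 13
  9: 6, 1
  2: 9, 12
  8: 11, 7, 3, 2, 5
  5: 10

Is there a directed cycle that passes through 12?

12 is on a cycle iff 12 can reach itself via ≥1 edge.
12 → 8 → 2 → 12 — yes.

Yes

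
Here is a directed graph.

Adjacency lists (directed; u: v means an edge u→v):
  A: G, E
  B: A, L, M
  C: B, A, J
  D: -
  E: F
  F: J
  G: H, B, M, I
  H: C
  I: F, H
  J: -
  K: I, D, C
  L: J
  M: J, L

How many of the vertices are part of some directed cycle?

6

A vertex is on a directed cycle iff it belongs to a strongly connected component of size ≥ 2 (or has a self-loop).
The vertices on cycles are {A, B, C, G, H, I} — 6 in total.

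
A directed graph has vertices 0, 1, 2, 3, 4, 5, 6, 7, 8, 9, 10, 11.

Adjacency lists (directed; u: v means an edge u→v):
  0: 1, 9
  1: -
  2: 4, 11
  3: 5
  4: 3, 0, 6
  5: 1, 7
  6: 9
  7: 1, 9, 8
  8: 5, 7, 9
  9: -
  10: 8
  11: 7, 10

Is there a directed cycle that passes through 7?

7 is on a cycle iff 7 can reach itself via ≥1 edge.
7 → 8 → 7 — yes.

Yes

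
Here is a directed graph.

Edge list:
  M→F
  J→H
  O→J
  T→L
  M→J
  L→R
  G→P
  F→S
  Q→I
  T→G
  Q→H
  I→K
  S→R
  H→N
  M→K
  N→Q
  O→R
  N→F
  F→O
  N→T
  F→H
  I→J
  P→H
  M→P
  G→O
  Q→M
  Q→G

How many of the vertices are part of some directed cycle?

11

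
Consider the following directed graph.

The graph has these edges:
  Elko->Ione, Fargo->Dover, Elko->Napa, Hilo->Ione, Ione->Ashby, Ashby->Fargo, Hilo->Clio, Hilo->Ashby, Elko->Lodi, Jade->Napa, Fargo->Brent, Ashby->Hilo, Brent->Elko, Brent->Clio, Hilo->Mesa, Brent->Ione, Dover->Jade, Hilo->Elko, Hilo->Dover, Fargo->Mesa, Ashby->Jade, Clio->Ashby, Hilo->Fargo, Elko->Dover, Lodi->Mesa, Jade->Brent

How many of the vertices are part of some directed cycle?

A vertex is on a directed cycle iff it belongs to a strongly connected component of size ≥ 2 (or has a self-loop).
The vertices on cycles are {Clio, Elko, Hilo, Ione, Jade, Ashby, Brent, Dover, Fargo} — 9 in total.

9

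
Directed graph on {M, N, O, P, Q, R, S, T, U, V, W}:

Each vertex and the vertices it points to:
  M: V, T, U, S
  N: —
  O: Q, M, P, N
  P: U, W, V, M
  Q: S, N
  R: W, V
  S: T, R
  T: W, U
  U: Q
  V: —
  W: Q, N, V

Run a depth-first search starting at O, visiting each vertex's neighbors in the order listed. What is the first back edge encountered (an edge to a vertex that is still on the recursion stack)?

W->Q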